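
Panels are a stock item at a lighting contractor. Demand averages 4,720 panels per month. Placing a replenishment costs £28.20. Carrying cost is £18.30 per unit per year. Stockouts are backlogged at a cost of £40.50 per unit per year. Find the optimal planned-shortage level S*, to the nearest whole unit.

Annual demand D = 4,720 × 12 = 56,640.
With planned backorders, Q* = √(2DS/H) · √((H+B)/B).
√(2DS/H) = √(2 × 56,640 × 28.2 / 18.3) = 417.807.
√((H+B)/B) = √((18.3+40.5)/40.5) = 1.2049.
Q* ≈ 503.427.
S* = Q* · H/(H+B) = 503.427 × 18.3/58.8 ≈ 156.679.

S* ≈ 157 panels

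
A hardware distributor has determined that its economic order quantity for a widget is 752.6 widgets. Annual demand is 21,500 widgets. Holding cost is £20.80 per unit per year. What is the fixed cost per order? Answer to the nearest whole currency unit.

Invert the EOQ relation Q*² = 2DS/H.
From Q* = √(2DS/H): S = Q*²H / (2D) = 752.6² × 20.8 / (2 × 21,500) = 273.9828.

S ≈ £274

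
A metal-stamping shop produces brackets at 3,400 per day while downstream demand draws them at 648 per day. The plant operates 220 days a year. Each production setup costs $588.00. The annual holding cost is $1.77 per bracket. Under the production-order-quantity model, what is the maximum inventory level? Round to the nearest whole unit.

Annual demand D = 648 × 220 = 142,560.
Production build-up factor (1 − d/p) = 1 − 648/3,400 = 0.8094.
Q* = √(2DS / (H(1 − d/p))) = √(2 × 142,560 × 588 / (1.77 × 0.8094)).
= √(167,650,560 / 1.4327) ≈ 10817.605.
Maximum inventory = Q*(1 − d/p) = 10817.605 × 0.8094 ≈ 8755.897.

I_max ≈ 8,756 brackets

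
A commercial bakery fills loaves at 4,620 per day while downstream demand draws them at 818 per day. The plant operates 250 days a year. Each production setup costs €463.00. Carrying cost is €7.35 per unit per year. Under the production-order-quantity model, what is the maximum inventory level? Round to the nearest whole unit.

I_max ≈ 4,605 loaves

Annual demand D = 818 × 250 = 204,500.
Production build-up factor (1 − d/p) = 1 − 818/4,620 = 0.8229.
Q* = √(2DS / (H(1 − d/p))) = √(2 × 204,500 × 463 / (7.35 × 0.8229)).
= √(189,367,000 / 6.0486) ≈ 5595.300.
Maximum inventory = Q*(1 − d/p) = 5595.300 × 0.8229 ≈ 4604.617.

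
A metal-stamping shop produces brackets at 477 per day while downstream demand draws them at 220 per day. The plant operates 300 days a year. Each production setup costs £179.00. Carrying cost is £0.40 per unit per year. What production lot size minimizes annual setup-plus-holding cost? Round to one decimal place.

Annual demand D = 220 × 300 = 66,000.
Production build-up factor (1 − d/p) = 1 − 220/477 = 0.5388.
Q* = √(2DS / (H(1 − d/p))) = √(2 × 66,000 × 179 / (0.4 × 0.5388)).
= √(23,628,000 / 0.2155) ≈ 10470.710.

Q* ≈ 10,470.7 brackets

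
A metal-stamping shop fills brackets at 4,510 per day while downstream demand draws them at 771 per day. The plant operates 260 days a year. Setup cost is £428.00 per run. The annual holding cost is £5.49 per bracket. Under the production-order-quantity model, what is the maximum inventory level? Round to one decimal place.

I_max ≈ 5,090.4 brackets

Annual demand D = 771 × 260 = 200,460.
Production build-up factor (1 − d/p) = 1 − 771/4,510 = 0.8290.
Q* = √(2DS / (H(1 − d/p))) = √(2 × 200,460 × 428 / (5.49 × 0.8290)).
= √(171,593,760 / 4.5515) ≈ 6140.095.
Maximum inventory = Q*(1 − d/p) = 6140.095 × 0.8290 ≈ 5090.425.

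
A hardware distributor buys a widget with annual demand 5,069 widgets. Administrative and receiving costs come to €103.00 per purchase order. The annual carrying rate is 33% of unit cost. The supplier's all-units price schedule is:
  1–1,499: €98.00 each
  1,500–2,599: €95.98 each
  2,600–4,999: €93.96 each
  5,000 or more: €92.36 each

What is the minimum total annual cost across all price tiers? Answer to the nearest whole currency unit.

Holding cost per unit per year at price C is H = 0.33·C.
Evaluate total cost at each tier's feasible EOQ or, if the EOQ is below the tier, at the tier's minimum quantity.
EOQ at €98.00 = 179.7 (feasible in tier 1): TC = 5,069×€98.00 + (5,069/179.7)×103 + (179.7/2)×0.33×€98.00 = €502,573.19.
EOQ at €95.98 = 181.6 < 1500, so use break Q=1500: TC = 5,069×€95.98 + (5,069/1500.0)×103 + (1500.0/2)×0.33×€95.98 = €510,625.74.
EOQ at €93.96 = 183.5 < 2600, so use break Q=2600: TC = 5,069×€93.96 + (5,069/2600.0)×103 + (2600.0/2)×0.33×€93.96 = €516,792.89.
EOQ at €92.36 = 185.1 < 5000, so use break Q=5000: TC = 5,069×€92.36 + (5,069/5000.0)×103 + (5000.0/2)×0.33×€92.36 = €544,474.26.
Lowest total cost among the candidates is at Q = 179.7.

TC* ≈ €502,573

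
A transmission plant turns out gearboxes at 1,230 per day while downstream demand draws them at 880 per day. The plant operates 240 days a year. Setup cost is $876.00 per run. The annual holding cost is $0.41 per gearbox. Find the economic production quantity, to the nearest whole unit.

Q* ≈ 56,317 gearboxes

Annual demand D = 880 × 240 = 211,200.
Production build-up factor (1 − d/p) = 1 − 880/1,230 = 0.2846.
Q* = √(2DS / (H(1 − d/p))) = √(2 × 211,200 × 876 / (0.41 × 0.2846)).
= √(370,022,400 / 0.1167) ≈ 56317.143.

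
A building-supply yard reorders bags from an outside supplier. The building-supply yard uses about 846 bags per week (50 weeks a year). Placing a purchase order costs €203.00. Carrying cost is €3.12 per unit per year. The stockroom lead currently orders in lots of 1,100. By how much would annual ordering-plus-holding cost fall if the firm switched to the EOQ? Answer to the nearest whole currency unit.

Extra cost ≈ €2,202 per year

Annual demand D = 846 × 50 = 42,300.
EOQ = √(2DS/H) = √(2 × 42,300 × 203 / 3.12) ≈ 2346.15.
Cost at Q* = (D/Q*)S + (Q*/2)H = √(2DSH) ≈ €7,319.99.
Cost at Q = 1,100: (42,300/1,100)×203 + (1,100/2)×3.12 = €7,806.27 + €1,716.00 = €9,522.27.
Excess = €9,522.27 − €7,319.99 = €2,202.28.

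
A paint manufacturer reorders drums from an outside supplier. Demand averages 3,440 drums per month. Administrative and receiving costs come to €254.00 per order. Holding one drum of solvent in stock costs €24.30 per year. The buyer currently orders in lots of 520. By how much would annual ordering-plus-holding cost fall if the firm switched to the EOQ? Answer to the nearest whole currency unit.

Extra cost ≈ €3,908 per year

Annual demand D = 3,440 × 12 = 41,280.
EOQ = √(2DS/H) = √(2 × 41,280 × 254 / 24.3) ≈ 928.96.
Cost at Q* = (D/Q*)S + (Q*/2)H = √(2DSH) ≈ €22,573.81.
Cost at Q = 520: (41,280/520)×254 + (520/2)×24.3 = €20,163.69 + €6,318.00 = €26,481.69.
Excess = €26,481.69 − €22,573.81 = €3,907.88.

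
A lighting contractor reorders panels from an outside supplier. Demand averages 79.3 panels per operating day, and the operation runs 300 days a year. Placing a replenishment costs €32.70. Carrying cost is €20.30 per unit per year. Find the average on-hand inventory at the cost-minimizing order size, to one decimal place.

Annual demand D = 79.3 × 300 = 23,790.
EOQ = √(2DS/H) = √(2 × 23,790 × 32.7 / 20.3) ≈ 276.85.
Average inventory = Q*/2 ≈ 276.85 / 2 = 138.423.

Average inventory ≈ 138.4 panels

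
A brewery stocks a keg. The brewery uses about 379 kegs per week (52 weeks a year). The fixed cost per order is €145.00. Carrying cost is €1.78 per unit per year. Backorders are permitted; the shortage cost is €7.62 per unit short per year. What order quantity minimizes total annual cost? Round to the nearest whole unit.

Annual demand D = 379 × 52 = 19,708.
With planned backorders, Q* = √(2DS/H) · √((H+B)/B).
√(2DS/H) = √(2 × 19,708 × 145 / 1.78) = 1791.886.
√((H+B)/B) = √((1.78+7.62)/7.62) = 1.1107.
Q* ≈ 1990.200.

Q* ≈ 1,990 kegs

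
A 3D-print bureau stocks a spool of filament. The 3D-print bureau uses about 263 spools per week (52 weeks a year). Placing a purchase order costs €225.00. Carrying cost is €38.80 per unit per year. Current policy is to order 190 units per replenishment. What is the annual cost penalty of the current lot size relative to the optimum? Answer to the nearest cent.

Annual demand D = 263 × 52 = 13,676.
EOQ = √(2DS/H) = √(2 × 13,676 × 225 / 38.8) ≈ 398.26.
Cost at Q* = (D/Q*)S + (Q*/2)H = √(2DSH) ≈ €15,452.60.
Cost at Q = 190: (13,676/190)×225 + (190/2)×38.8 = €16,195.26 + €3,686.00 = €19,881.26.
Excess = €19,881.26 − €15,452.60 = €4,428.66.

Extra cost ≈ €4,428.66 per year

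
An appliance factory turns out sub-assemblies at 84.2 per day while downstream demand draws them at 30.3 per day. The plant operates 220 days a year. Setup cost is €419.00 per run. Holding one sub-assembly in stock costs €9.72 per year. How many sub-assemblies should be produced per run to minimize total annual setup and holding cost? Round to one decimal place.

Q* ≈ 947.5 sub-assemblies

Annual demand D = 30.3 × 220 = 6,666.
Production build-up factor (1 − d/p) = 1 − 30.3/84.2 = 0.6401.
Q* = √(2DS / (H(1 − d/p))) = √(2 × 6,666 × 419 / (9.72 × 0.6401)).
= √(5,586,108 / 6.2222) ≈ 947.509.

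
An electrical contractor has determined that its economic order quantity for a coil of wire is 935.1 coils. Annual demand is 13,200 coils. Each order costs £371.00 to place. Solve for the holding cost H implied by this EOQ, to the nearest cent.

H ≈ £11.20

Squaring Q* = √(2DS/H) gives Q*² = 2DS/H.
From Q* = √(2DS/H): H = 2DS / Q*² = 2 × 13,200 × 371 / 935.1² = 11.2011.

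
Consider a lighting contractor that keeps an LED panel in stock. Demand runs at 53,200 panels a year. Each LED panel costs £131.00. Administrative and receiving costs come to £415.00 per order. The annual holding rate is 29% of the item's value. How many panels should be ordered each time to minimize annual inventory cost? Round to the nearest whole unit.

Q* ≈ 1,078 panels

Holding cost H = 0.29 × £131.00 = £37.9900 per unit per year.
EOQ = √(2DS / H) = √(2 × 53,200 × 415 / 37.99).
= √(44,156,000 / 37.99) = √1,162,305.87 ≈ 1078.103.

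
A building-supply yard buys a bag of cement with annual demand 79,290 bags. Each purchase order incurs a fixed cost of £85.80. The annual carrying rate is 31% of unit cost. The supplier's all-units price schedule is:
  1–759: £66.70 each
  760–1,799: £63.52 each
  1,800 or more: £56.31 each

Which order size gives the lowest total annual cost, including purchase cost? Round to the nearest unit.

Holding cost per unit per year at price C is H = 0.31·C.
For each price level, check whether its EOQ is feasible; otherwise the best quantity at that price is the breakpoint.
Tier 1 (£66.70): EOQ = 811.2 exceeds tier's upper bound 759, so this tier is dominated.
EOQ at £63.52 = 831.3 (feasible in tier 2): TC = 79,290×£63.52 + (79,290/831.3)×85.8 + (831.3/2)×0.31×£63.52 = £5,052,869.11.
EOQ at £56.31 = 882.9 < 1800, so use break Q=1800: TC = 79,290×£56.31 + (79,290/1800.0)×85.8 + (1800.0/2)×0.31×£56.31 = £4,484,309.88.
Lowest total cost is £4,484,309.88 at Q = 1800.0.

Q* ≈ 1,800 bags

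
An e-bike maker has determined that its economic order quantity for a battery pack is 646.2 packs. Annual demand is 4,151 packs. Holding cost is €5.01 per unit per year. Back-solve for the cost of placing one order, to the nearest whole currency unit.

S ≈ €252

Invert the EOQ relation Q*² = 2DS/H.
From Q* = √(2DS/H): S = Q*²H / (2D) = 646.2² × 5.01 / (2 × 4,151) = 251.9932.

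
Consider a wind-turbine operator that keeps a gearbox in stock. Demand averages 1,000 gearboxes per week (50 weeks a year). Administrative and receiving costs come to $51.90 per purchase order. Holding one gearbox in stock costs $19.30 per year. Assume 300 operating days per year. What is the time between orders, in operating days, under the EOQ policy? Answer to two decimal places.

T ≈ 3.11 days

Annual demand D = 1,000 × 50 = 50,000.
The optimal lot size = √(2DS/H) = √(2 × 50,000 × 51.9 / 19.3) ≈ 518.57.
Cycle time = Q*/D × 300 = 518.57 / 50,000 × 300 ≈ 3.111 days.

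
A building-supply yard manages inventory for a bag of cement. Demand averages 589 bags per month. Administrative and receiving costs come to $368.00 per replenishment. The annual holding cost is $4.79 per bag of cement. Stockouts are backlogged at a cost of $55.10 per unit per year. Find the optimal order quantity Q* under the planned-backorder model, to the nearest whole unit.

Annual demand D = 589 × 12 = 7,068.
With planned backorders, Q* = √(2DS/H) · √((H+B)/B).
√(2DS/H) = √(2 × 7,068 × 368 / 4.79) = 1042.124.
√((H+B)/B) = √((4.79+55.1)/55.1) = 1.0426.
Q* ≈ 1086.478.

Q* ≈ 1,086 bags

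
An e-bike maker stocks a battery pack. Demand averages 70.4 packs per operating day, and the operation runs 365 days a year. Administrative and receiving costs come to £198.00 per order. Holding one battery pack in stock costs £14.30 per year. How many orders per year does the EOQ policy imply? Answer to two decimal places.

N ≈ 30.46 orders per year

Annual demand D = 70.4 × 365 = 25,696.
The optimal lot size = √(2DS/H) = √(2 × 25,696 × 198 / 14.3) ≈ 843.55.
Orders per year = D / Q* = 25,696 / 843.55 ≈ 30.462.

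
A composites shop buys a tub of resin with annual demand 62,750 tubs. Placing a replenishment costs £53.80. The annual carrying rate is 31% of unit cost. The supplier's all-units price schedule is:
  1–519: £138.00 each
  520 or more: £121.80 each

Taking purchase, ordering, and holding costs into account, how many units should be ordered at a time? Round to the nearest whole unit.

Q* ≈ 520 tubs

Holding cost per unit per year at price C is H = 0.31·C.
Candidates are each tier's EOQ (if it falls in that tier) and each price-break quantity.
EOQ at £138.00 = 397.3 (feasible in tier 1): TC = 62,750×£138.00 + (62,750/397.3)×53.8 + (397.3/2)×0.31×£138.00 = £8,676,495.48.
EOQ at £121.80 = 422.9 < 520, so use break Q=520: TC = 62,750×£121.80 + (62,750/520.0)×53.8 + (520.0/2)×0.31×£121.80 = £7,659,259.29.
Lowest total cost is £7,659,259.29 at Q = 520.0.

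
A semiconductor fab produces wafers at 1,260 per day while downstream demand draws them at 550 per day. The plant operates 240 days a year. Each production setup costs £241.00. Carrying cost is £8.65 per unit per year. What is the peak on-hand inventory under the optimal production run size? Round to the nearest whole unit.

I_max ≈ 2,036 wafers

Annual demand D = 550 × 240 = 132,000.
Production build-up factor (1 − d/p) = 1 − 550/1,260 = 0.5635.
Q* = √(2DS / (H(1 − d/p))) = √(2 × 132,000 × 241 / (8.65 × 0.5635)).
= √(63,624,000 / 4.8742) ≈ 3612.922.
Maximum inventory = Q*(1 − d/p) = 3612.922 × 0.5635 ≈ 2035.853.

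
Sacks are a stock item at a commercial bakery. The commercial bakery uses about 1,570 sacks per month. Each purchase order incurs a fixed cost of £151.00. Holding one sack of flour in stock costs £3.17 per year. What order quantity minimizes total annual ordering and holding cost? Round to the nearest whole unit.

Annual demand D = 1,570 × 12 = 18,840.
EOQ = √(2DS / H) = √(2 × 18,840 × 151 / 3.17).
= √(5,689,680 / 3.17) = √1,794,851.735 ≈ 1339.721.

Q* ≈ 1,340 sacks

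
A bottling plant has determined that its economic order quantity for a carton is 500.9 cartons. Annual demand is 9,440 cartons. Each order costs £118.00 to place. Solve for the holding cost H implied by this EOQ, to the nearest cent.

H ≈ £8.88

Invert the EOQ relation Q*² = 2DS/H.
From Q* = √(2DS/H): H = 2DS / Q*² = 2 × 9,440 × 118 / 500.9² = 8.8794.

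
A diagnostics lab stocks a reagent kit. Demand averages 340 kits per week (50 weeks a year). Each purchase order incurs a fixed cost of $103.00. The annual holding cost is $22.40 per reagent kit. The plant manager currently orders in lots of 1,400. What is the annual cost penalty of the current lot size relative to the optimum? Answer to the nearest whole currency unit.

Extra cost ≈ $8,074 per year

Annual demand D = 340 × 50 = 17,000.
EOQ = √(2DS/H) = √(2 × 17,000 × 103 / 22.4) ≈ 395.40.
Cost at Q* = (D/Q*)S + (Q*/2)H = √(2DSH) ≈ $8,856.91.
Cost at Q = 1,400: (17,000/1,400)×103 + (1,400/2)×22.4 = $1,250.71 + $15,680.00 = $16,930.71.
Excess = $16,930.71 − $8,856.91 = $8,073.81.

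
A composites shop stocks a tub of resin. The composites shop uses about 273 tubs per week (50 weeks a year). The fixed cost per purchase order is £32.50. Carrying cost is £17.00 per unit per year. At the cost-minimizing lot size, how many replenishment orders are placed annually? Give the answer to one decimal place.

Annual demand D = 273 × 50 = 13,650.
Q* = √(2DS/H) = √(2 × 13,650 × 32.5 / 17) ≈ 228.45.
Orders per year = D / Q* = 13,650 / 228.45 ≈ 59.749.

N ≈ 59.7 orders per year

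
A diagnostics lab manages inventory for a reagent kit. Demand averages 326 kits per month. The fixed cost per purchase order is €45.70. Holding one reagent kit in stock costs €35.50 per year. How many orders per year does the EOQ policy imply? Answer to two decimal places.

Annual demand D = 326 × 12 = 3,912.
The optimal lot size = √(2DS/H) = √(2 × 3,912 × 45.7 / 35.5) ≈ 100.36.
Orders per year = D / Q* = 3,912 / 100.36 ≈ 38.980.

N ≈ 38.98 orders per year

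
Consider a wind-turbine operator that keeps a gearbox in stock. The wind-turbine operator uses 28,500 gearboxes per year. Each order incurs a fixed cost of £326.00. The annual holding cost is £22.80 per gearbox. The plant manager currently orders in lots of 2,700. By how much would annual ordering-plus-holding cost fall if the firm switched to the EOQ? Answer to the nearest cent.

EOQ = √(2DS/H) = √(2 × 28,500 × 326 / 22.8) ≈ 902.77.
Cost at Q* = (D/Q*)S + (Q*/2)H = √(2DSH) ≈ £20,583.24.
Cost at Q = 2,700: (28,500/2,700)×326 + (2,700/2)×22.8 = £3,441.11 + £30,780.00 = £34,221.11.
Excess = £34,221.11 − £20,583.24 = £13,637.88.

Extra cost ≈ £13,637.88 per year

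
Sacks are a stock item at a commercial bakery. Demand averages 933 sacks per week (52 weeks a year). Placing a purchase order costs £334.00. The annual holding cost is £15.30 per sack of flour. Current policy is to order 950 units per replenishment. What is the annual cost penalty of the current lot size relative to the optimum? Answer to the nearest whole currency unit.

Extra cost ≈ £2,057 per year

Annual demand D = 933 × 52 = 48,516.
EOQ = √(2DS/H) = √(2 × 48,516 × 334 / 15.3) ≈ 1455.41.
Cost at Q* = (D/Q*)S + (Q*/2)H = √(2DSH) ≈ £22,267.76.
Cost at Q = 950: (48,516/950)×334 + (950/2)×15.3 = £17,057.20 + £7,267.50 = £24,324.70.
Excess = £24,324.70 − £22,267.76 = £2,056.95.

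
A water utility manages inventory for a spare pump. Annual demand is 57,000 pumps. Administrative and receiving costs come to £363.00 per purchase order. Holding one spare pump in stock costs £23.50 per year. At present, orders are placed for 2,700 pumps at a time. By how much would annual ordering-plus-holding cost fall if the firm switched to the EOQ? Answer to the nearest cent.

EOQ = √(2DS/H) = √(2 × 57,000 × 363 / 23.5) ≈ 1327.00.
Cost at Q* = (D/Q*)S + (Q*/2)H = √(2DSH) ≈ £31,184.56.
Cost at Q = 2,700: (57,000/2,700)×363 + (2,700/2)×23.5 = £7,663.33 + £31,725.00 = £39,388.33.
Excess = £39,388.33 − £31,184.56 = £8,203.77.

Extra cost ≈ £8,203.77 per year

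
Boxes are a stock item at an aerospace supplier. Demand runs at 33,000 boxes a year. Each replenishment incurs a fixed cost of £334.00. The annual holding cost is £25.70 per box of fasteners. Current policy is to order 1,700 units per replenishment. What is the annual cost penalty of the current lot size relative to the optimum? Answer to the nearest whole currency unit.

EOQ = √(2DS/H) = √(2 × 33,000 × 334 / 25.7) ≈ 926.14.
Cost at Q* = (D/Q*)S + (Q*/2)H = √(2DSH) ≈ £23,801.91.
Cost at Q = 1,700: (33,000/1,700)×334 + (1,700/2)×25.7 = £6,483.53 + £21,845.00 = £28,328.53.
Excess = £28,328.53 − £23,801.91 = £4,526.62.

Extra cost ≈ £4,527 per year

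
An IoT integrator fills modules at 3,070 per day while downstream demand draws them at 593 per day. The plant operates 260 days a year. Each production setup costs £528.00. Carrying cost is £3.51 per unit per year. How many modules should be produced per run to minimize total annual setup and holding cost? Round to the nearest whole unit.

Annual demand D = 593 × 260 = 154,180.
Production build-up factor (1 − d/p) = 1 − 593/3,070 = 0.8068.
Q* = √(2DS / (H(1 − d/p))) = √(2 × 154,180 × 528 / (3.51 × 0.8068)).
= √(162,814,080 / 2.832) ≈ 7582.259.

Q* ≈ 7,582 modules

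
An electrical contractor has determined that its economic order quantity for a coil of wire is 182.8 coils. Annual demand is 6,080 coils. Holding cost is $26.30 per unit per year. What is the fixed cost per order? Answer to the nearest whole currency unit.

The basic EOQ model gives Q* = √(2DS/H); rearrange for the unknown.
From Q* = √(2DS/H): S = Q*²H / (2D) = 182.8² × 26.3 / (2 × 6,080) = 72.2727.

S ≈ $72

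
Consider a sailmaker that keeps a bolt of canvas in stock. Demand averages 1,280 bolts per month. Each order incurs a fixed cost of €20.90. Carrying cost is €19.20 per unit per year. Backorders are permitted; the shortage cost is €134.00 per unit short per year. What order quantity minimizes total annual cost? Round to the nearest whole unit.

Q* ≈ 196 bolts

Annual demand D = 1,280 × 12 = 15,360.
With planned backorders, Q* = √(2DS/H) · √((H+B)/B).
√(2DS/H) = √(2 × 15,360 × 20.9 / 19.2) = 182.866.
√((H+B)/B) = √((19.2+134)/134) = 1.0692.
Q* ≈ 195.529.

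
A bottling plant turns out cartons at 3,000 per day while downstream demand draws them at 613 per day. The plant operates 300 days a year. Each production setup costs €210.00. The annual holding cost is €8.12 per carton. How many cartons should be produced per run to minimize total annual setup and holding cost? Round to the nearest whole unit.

Q* ≈ 3,458 cartons

Annual demand D = 613 × 300 = 183,900.
Production build-up factor (1 − d/p) = 1 − 613/3,000 = 0.7957.
Q* = √(2DS / (H(1 − d/p))) = √(2 × 183,900 × 210 / (8.12 × 0.7957)).
= √(77,238,000 / 6.4608) ≈ 3457.577.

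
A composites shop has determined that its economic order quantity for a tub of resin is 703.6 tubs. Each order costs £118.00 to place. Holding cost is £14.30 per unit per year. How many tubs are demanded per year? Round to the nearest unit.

D ≈ 29,997 tubs per year

Invert the EOQ relation Q*² = 2DS/H.
From Q* = √(2DS/H): D = Q*²H / (2S) = 703.6² × 14.3 / (2 × 118) = 29996.853.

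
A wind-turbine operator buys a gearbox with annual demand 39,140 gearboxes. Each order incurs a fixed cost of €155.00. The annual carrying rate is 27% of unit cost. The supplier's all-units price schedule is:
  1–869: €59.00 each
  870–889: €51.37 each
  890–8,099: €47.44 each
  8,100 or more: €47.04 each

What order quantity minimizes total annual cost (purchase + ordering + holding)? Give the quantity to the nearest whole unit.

Holding cost per unit per year at price C is H = 0.27·C.
Candidates are each tier's EOQ (if it falls in that tier) and each price-break quantity.
Tier 1 (€59.00): EOQ = 872.7 exceeds tier's upper bound 869, so this tier is dominated.
Tier 2 (€51.37): EOQ = 935.3 exceeds tier's upper bound 889, so this tier is dominated.
EOQ at €47.44 = 973.3 (feasible in tier 3): TC = 39,140×€47.44 + (39,140/973.3)×155 + (973.3/2)×0.27×€47.44 = €1,869,268.13.
EOQ at €47.04 = 977.4 < 8100, so use break Q=8100: TC = 39,140×€47.04 + (39,140/8100.0)×155 + (8100.0/2)×0.27×€47.04 = €1,893,332.82.
Lowest total cost is €1,869,268.13 at Q = 973.3.

Q* ≈ 973 gearboxes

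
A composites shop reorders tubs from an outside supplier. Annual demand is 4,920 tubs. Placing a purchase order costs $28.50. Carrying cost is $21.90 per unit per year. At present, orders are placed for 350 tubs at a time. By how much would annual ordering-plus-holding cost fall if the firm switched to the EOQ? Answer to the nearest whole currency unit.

Extra cost ≈ $1,755 per year

EOQ = √(2DS/H) = √(2 × 4,920 × 28.5 / 21.9) ≈ 113.16.
Cost at Q* = (D/Q*)S + (Q*/2)H = √(2DSH) ≈ $2,478.23.
Cost at Q = 350: (4,920/350)×28.5 + (350/2)×21.9 = $400.63 + $3,832.50 = $4,233.13.
Excess = $4,233.13 − $2,478.23 = $1,754.90.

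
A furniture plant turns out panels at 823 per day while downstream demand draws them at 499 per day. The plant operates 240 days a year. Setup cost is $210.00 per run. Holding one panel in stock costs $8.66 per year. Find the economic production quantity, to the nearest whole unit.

Q* ≈ 3,841 panels

Annual demand D = 499 × 240 = 119,760.
Production build-up factor (1 − d/p) = 1 − 499/823 = 0.3937.
Q* = √(2DS / (H(1 − d/p))) = √(2 × 119,760 × 210 / (8.66 × 0.3937)).
= √(50,299,200 / 3.4093) ≈ 3841.042.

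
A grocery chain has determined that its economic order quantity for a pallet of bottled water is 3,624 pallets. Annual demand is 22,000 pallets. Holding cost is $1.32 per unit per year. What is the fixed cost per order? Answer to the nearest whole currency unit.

S ≈ $394

Squaring Q* = √(2DS/H) gives Q*² = 2DS/H.
From Q* = √(2DS/H): S = Q*²H / (2D) = 3,624² × 1.32 / (2 × 22,000) = 394.0013.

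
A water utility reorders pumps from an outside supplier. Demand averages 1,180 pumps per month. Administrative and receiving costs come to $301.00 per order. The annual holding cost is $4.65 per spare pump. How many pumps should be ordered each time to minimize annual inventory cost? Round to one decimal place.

Annual demand D = 1,180 × 12 = 14,160.
EOQ = √(2DS / H) = √(2 × 14,160 × 301 / 4.65).
= √(8,524,320 / 4.65) = √1,833,187.0968 ≈ 1353.952.

Q* ≈ 1,354.0 pumps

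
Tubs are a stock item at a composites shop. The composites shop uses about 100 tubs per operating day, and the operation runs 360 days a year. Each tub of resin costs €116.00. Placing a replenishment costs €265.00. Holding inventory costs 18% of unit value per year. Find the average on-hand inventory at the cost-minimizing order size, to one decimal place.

Average inventory ≈ 478.0 tubs

Annual demand D = 100 × 360 = 36,000.
Holding cost H = 0.18 × €116.00 = €20.8800 per unit per year.
The optimal lot size = √(2DS/H) = √(2 × 36,000 × 265 / 20.88) ≈ 955.93.
Average inventory = Q*/2 ≈ 955.93 / 2 = 477.963.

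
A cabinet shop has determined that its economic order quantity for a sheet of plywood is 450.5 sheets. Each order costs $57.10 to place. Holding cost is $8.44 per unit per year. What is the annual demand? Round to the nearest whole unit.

D ≈ 14,999 sheets per year

Invert the EOQ relation Q*² = 2DS/H.
From Q* = √(2DS/H): D = Q*²H / (2S) = 450.5² × 8.44 / (2 × 57.1) = 14999.125.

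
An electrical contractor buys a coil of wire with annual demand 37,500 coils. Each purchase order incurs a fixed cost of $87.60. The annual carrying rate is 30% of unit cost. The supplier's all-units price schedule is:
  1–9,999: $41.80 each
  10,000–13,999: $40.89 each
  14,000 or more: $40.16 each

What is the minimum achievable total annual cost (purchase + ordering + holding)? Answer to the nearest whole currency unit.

TC* ≈ $1,576,577

Holding cost per unit per year at price C is H = 0.30·C.
For each price level, check whether its EOQ is feasible; otherwise the best quantity at that price is the breakpoint.
EOQ at $41.80 = 723.8 (feasible in tier 1): TC = 37,500×$41.80 + (37,500/723.8)×87.6 + (723.8/2)×0.30×$41.80 = $1,576,576.77.
EOQ at $40.89 = 731.8 < 10000, so use break Q=10000: TC = 37,500×$40.89 + (37,500/10000.0)×87.6 + (10000.0/2)×0.30×$40.89 = $1,595,038.50.
EOQ at $40.16 = 738.5 < 14000, so use break Q=14000: TC = 37,500×$40.16 + (37,500/14000.0)×87.6 + (14000.0/2)×0.30×$40.16 = $1,590,570.64.
Lowest total cost among the candidates is at Q = 723.8.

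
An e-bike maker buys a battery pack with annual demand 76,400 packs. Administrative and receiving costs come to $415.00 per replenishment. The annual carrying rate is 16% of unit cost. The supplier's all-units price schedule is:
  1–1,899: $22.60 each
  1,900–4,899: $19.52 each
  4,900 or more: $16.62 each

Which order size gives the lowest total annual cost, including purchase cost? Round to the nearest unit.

Q* ≈ 4,900 packs

Holding cost per unit per year at price C is H = 0.16·C.
Candidates are each tier's EOQ (if it falls in that tier) and each price-break quantity.
Tier 1 ($22.60): EOQ = 4187.7 exceeds tier's upper bound 1899, so this tier is dominated.
EOQ at $19.52 = 4505.9 (feasible in tier 2): TC = 76,400×$19.52 + (76,400/4505.9)×415 + (4505.9/2)×0.16×$19.52 = $1,505,400.97.
EOQ at $16.62 = 4883.3 < 4900, so use break Q=4900: TC = 76,400×$16.62 + (76,400/4900.0)×415 + (4900.0/2)×0.16×$16.62 = $1,282,753.65.
Lowest total cost is $1,282,753.65 at Q = 4900.0.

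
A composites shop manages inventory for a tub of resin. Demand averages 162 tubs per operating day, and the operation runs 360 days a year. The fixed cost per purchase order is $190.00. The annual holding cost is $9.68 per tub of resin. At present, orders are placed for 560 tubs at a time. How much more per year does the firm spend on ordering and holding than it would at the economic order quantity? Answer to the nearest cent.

Extra cost ≈ $7,850.90 per year

Annual demand D = 162 × 360 = 58,320.
EOQ = √(2DS/H) = √(2 × 58,320 × 190 / 9.68) ≈ 1513.08.
Cost at Q* = (D/Q*)S + (Q*/2)H = √(2DSH) ≈ $14,646.65.
Cost at Q = 560: (58,320/560)×190 + (560/2)×9.68 = $19,787.14 + $2,710.40 = $22,497.54.
Excess = $22,497.54 − $14,646.65 = $7,850.90.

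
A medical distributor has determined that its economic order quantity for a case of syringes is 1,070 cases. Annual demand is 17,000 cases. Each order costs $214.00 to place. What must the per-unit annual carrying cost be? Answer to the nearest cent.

Squaring Q* = √(2DS/H) gives Q*² = 2DS/H.
From Q* = √(2DS/H): H = 2DS / Q*² = 2 × 17,000 × 214 / 1,070² = 6.3551.

H ≈ $6.36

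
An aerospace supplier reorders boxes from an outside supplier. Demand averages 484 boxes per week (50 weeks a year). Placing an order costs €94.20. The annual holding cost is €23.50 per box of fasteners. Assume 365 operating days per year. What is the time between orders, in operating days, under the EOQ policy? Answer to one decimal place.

T ≈ 6.6 days

Annual demand D = 484 × 50 = 24,200.
Q* = √(2DS/H) = √(2 × 24,200 × 94.2 / 23.5) ≈ 440.47.
Cycle time = Q*/D × 365 = 440.47 / 24,200 × 365 ≈ 6.643 days.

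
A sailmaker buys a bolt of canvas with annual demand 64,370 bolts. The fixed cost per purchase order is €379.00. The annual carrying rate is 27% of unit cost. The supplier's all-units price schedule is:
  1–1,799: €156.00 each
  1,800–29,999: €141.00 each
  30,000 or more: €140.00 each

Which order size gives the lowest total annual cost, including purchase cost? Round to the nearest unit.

Q* ≈ 1,800 bolts

Holding cost per unit per year at price C is H = 0.27·C.
Evaluate total cost at each tier's feasible EOQ or, if the EOQ is below the tier, at the tier's minimum quantity.
EOQ at €156.00 = 1076.3 (feasible in tier 1): TC = 64,370×€156.00 + (64,370/1076.3)×379 + (1076.3/2)×0.27×€156.00 = €10,087,053.63.
EOQ at €141.00 = 1132.1 < 1800, so use break Q=1800: TC = 64,370×€141.00 + (64,370/1800.0)×379 + (1800.0/2)×0.27×€141.00 = €9,123,986.46.
EOQ at €140.00 = 1136.1 < 30000, so use break Q=30000: TC = 64,370×€140.00 + (64,370/30000.0)×379 + (30000.0/2)×0.27×€140.00 = €9,579,613.21.
Lowest total cost is €9,123,986.46 at Q = 1800.0.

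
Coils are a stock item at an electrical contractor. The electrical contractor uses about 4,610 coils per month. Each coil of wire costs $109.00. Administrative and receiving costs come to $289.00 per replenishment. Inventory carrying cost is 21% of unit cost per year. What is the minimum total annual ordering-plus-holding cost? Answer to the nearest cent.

TC* ≈ $27,053.78

Annual demand D = 4,610 × 12 = 55,320.
Holding cost H = 0.21 × $109.00 = $22.8900 per unit per year.
The optimal lot size = √(2DS/H) = √(2 × 55,320 × 289 / 22.89) ≈ 1181.90.
At the optimum the two cost components are equal, so total cost = 2·(Q*/2)H = Q*·H.
Minimum total = √(2DSH) = √(2 × 55,320 × 289 × 22.89) ≈ 27053.777.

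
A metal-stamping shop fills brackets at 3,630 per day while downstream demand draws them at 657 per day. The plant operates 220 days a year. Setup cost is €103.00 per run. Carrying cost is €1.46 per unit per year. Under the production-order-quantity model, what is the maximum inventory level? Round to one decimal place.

I_max ≈ 4,086.9 brackets

Annual demand D = 657 × 220 = 144,540.
Production build-up factor (1 − d/p) = 1 − 657/3,630 = 0.8190.
Q* = √(2DS / (H(1 − d/p))) = √(2 × 144,540 × 103 / (1.46 × 0.8190)).
= √(29,775,240 / 1.1958) ≈ 4990.075.
Maximum inventory = Q*(1 − d/p) = 4990.075 × 0.8190 ≈ 4086.913.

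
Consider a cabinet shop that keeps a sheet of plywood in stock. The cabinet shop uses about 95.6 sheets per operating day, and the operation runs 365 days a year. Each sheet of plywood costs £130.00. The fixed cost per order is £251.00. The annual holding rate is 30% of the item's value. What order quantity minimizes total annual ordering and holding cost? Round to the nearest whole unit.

Annual demand D = 95.6 × 365 = 34,894.
Holding cost H = 0.30 × £130.00 = £39.0000 per unit per year.
EOQ = √(2DS / H) = √(2 × 34,894 × 251 / 39).
= √(17,516,788 / 39) = √449,148.4103 ≈ 670.185.

Q* ≈ 670 sheets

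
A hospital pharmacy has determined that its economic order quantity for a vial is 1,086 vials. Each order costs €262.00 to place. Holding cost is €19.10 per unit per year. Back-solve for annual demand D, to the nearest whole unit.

Squaring Q* = √(2DS/H) gives Q*² = 2DS/H.
From Q* = √(2DS/H): D = Q*²H / (2S) = 1,086² × 19.1 / (2 × 262) = 42989.434.

D ≈ 42,989 vials per year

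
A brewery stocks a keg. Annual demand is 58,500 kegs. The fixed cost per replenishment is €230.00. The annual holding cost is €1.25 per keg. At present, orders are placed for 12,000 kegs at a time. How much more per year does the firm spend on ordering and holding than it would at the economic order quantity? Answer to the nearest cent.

Extra cost ≈ €2,821.47 per year

EOQ = √(2DS/H) = √(2 × 58,500 × 230 / 1.25) ≈ 4639.83.
Cost at Q* = (D/Q*)S + (Q*/2)H = √(2DSH) ≈ €5,799.78.
Cost at Q = 12,000: (58,500/12,000)×230 + (12,000/2)×1.25 = €1,121.25 + €7,500.00 = €8,621.25.
Excess = €8,621.25 − €5,799.78 = €2,821.47.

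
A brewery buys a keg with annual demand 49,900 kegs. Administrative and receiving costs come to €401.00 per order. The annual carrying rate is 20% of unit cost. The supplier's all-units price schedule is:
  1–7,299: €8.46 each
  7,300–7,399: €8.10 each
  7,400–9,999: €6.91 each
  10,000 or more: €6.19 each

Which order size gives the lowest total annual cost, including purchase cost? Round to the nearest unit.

Q* ≈ 10,000 kegs

Holding cost per unit per year at price C is H = 0.20·C.
Candidates are each tier's EOQ (if it falls in that tier) and each price-break quantity.
EOQ at €8.46 = 4863.4 (feasible in tier 1): TC = 49,900×€8.46 + (49,900/4863.4)×401 + (4863.4/2)×0.20×€8.46 = €430,382.82.
EOQ at €8.10 = 4970.3 < 7300, so use break Q=7300: TC = 49,900×€8.10 + (49,900/7300.0)×401 + (7300.0/2)×0.20×€8.10 = €412,844.08.
EOQ at €6.91 = 5381.3 < 7400, so use break Q=7400: TC = 49,900×€6.91 + (49,900/7400.0)×401 + (7400.0/2)×0.20×€6.91 = €352,626.44.
EOQ at €6.19 = 5685.6 < 10000, so use break Q=10000: TC = 49,900×€6.19 + (49,900/10000.0)×401 + (10000.0/2)×0.20×€6.19 = €317,071.99.
Lowest total cost is €317,071.99 at Q = 10000.0.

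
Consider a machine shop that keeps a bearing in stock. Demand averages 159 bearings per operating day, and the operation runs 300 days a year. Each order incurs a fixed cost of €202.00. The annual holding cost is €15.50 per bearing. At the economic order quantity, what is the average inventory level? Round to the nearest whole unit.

Annual demand D = 159 × 300 = 47,700.
Q* = √(2DS/H) = √(2 × 47,700 × 202 / 15.5) ≈ 1115.02.
Average inventory = Q*/2 ≈ 1115.02 / 2 = 557.512.

Average inventory ≈ 558 bearings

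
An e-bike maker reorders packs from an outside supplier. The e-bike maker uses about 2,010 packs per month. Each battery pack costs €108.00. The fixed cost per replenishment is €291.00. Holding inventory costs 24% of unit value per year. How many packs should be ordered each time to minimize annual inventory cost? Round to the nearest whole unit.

Annual demand D = 2,010 × 12 = 24,120.
Holding cost H = 0.24 × €108.00 = €25.9200 per unit per year.
EOQ = √(2DS / H) = √(2 × 24,120 × 291 / 25.92).
= √(14,037,840 / 25.92) = √541,583.3333 ≈ 735.923.

Q* ≈ 736 packs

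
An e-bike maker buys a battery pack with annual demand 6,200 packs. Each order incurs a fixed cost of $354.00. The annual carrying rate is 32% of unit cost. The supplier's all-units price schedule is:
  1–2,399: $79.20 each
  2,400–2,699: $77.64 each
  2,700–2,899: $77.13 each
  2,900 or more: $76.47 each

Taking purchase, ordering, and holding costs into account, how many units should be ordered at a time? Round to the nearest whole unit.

Q* ≈ 416 packs

Holding cost per unit per year at price C is H = 0.32·C.
Evaluate total cost at each tier's feasible EOQ or, if the EOQ is below the tier, at the tier's minimum quantity.
EOQ at $79.20 = 416.2 (feasible in tier 1): TC = 6,200×$79.20 + (6,200/416.2)×354 + (416.2/2)×0.32×$79.20 = $501,587.51.
EOQ at $77.64 = 420.3 < 2400, so use break Q=2400: TC = 6,200×$77.64 + (6,200/2400.0)×354 + (2400.0/2)×0.32×$77.64 = $512,096.26.
EOQ at $77.13 = 421.7 < 2700, so use break Q=2700: TC = 6,200×$77.13 + (6,200/2700.0)×354 + (2700.0/2)×0.32×$77.13 = $512,339.05.
EOQ at $76.47 = 423.5 < 2900, so use break Q=2900: TC = 6,200×$76.47 + (6,200/2900.0)×354 + (2900.0/2)×0.32×$76.47 = $510,352.91.
Lowest total cost is $501,587.51 at Q = 416.2.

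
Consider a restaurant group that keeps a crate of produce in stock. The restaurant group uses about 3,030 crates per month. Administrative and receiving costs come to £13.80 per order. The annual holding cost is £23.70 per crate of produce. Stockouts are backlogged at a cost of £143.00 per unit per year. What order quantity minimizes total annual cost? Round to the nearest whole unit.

Annual demand D = 3,030 × 12 = 36,360.
With planned backorders, Q* = √(2DS/H) · √((H+B)/B).
√(2DS/H) = √(2 × 36,360 × 13.8 / 23.7) = 205.775.
√((H+B)/B) = √((23.7+143)/143) = 1.0797.
Q* ≈ 222.173.

Q* ≈ 222 crates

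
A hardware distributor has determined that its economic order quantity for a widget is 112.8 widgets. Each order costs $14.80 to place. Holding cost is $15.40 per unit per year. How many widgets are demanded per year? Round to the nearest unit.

D ≈ 6,620 widgets per year

Invert the EOQ relation Q*² = 2DS/H.
From Q* = √(2DS/H): D = Q*²H / (2S) = 112.8² × 15.4 / (2 × 14.8) = 6619.836.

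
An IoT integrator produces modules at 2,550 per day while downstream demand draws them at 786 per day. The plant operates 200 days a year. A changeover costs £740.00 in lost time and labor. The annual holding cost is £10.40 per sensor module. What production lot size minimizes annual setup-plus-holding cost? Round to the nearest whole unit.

Q* ≈ 5,687 modules

Annual demand D = 786 × 200 = 157,200.
Production build-up factor (1 − d/p) = 1 − 786/2,550 = 0.6918.
Q* = √(2DS / (H(1 − d/p))) = √(2 × 157,200 × 740 / (10.4 × 0.6918)).
= √(232,656,000 / 7.1944) ≈ 5686.712.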